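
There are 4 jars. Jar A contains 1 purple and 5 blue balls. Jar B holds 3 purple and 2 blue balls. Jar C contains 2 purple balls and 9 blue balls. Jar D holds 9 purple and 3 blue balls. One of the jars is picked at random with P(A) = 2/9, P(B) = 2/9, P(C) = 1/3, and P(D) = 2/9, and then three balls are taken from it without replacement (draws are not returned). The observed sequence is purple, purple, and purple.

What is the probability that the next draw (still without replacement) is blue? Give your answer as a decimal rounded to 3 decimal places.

0.472

Compute the likelihood of the observed sequence for each case: P(data | jar A) = (1/6)(0/5) = 0; P(data | jar B) = (3/5)(2/4)(1/3) = 1/10; P(data | jar C) = (2/11)(1/10)(0/9) = 0; P(data | jar D) = (9/12)(8/11)(7/10) = 21/55.
Weighting by the prior gives 2/9 · 0 = 0, 2/9 · 1/10 = 1/45, 1/3 · 0 = 0, 2/9 · 21/55 = 14/165; with total 53/495.
Dividing through by the total gives posterior P(jar A | data) = 0, P(jar B | data) = 11/53, P(jar C | data) = 0, P(jar D | data) = 42/53.
The predictive probability is P(blue next | data) = (1)(11/53) + (1/3)(42/53) = 25/53.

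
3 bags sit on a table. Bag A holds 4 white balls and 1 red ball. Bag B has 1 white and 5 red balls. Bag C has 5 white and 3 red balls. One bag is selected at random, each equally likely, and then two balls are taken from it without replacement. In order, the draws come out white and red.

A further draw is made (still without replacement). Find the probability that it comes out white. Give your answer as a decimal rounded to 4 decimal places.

Under each hypothesis, the probability of the observed sequence is: P(data | bag A) = (4/5)(1/4) = 0.2; P(data | bag B) = (1/6)(5/5) = 0.16667; P(data | bag C) = (5/8)(3/7) = 0.26786.
The prior-weighted likelihoods are 1/3 · 0.2 = 0.066667, 1/3 · 0.16667 = 0.055556, 1/3 · 0.26786 = 0.089286; summing to 0.21151.
The posterior is then P(bag A | data) = 0.3152, P(bag B | data) = 0.26266, P(bag C | data) = 0.42214.
Averaging over the posterior, P(white next | data) = (1)(0.3152) + (0)(0.26266) + (2/3)(0.42214) = 0.59662.

0.5966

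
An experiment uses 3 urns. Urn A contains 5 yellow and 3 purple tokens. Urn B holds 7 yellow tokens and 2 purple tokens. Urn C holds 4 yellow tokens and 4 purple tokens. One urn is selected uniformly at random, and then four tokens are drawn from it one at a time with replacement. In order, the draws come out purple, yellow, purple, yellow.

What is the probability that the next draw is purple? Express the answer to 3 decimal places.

The likelihood of the observed sequence under each hypothesis: P(data | urn A) = (3/8)(5/8)(3/8)(5/8) = 0.054932; P(data | urn B) = (2/9)(7/9)(2/9)(7/9) = 0.029873; P(data | urn C) = (4/8)(4/8)(4/8)(4/8) = 0.0625.
Weighting by the prior gives 1/3 · 0.054932 = 0.018311, 1/3 · 0.029873 = 0.0099578, 1/3 · 0.0625 = 0.020833; these sum to 0.049102.
Dividing through by the total gives posterior P(urn A | data) = 0.37291, P(urn B | data) = 0.2028, P(urn C | data) = 0.42429.
So P(purple next | data) = Σ P(purple next | H) P(H | data) = (3/8)(0.37291) + (2/9)(0.2028) + (1/2)(0.42429) = 0.39705.

0.397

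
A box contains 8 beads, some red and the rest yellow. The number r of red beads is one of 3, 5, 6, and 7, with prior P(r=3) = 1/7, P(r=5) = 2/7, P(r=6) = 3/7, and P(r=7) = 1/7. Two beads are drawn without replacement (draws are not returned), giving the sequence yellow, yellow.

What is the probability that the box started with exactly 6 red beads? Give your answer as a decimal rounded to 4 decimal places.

Compute the likelihood of the observed sequence for each case: P(data | r = 3) = (5/8)(4/7) = 5/14; P(data | r = 5) = (3/8)(2/7) = 3/28; P(data | r = 6) = (2/8)(1/7) = 1/28; P(data | r = 7) = (1/8)(0/7) = 0.
The prior-weighted likelihoods are 1/7 · 5/14 = 5/98, 2/7 · 3/28 = 3/98, 3/7 · 1/28 = 3/196, 1/7 · 0 = 0; with total 19/196.
So P(r = 6 | data) = (3/196) / (19/196) = 3/19.

0.1579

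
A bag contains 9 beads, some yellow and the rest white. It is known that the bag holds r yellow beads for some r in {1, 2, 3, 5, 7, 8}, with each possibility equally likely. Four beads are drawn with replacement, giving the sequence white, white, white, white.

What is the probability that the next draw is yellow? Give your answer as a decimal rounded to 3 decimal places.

0.195

For each hypothesis, P(data | H) works out to: P(data | r = 1) = (8/9)(8/9)(8/9)(8/9) = 0.6243; P(data | r = 2) = (7/9)(7/9)(7/9)(7/9) = 0.36595; P(data | r = 3) = (6/9)(6/9)(6/9)(6/9) = 0.19753; P(data | r = 5) = (4/9)(4/9)(4/9)(4/9) = 0.039018; P(data | r = 7) = (2/9)(2/9)(2/9)(2/9) = 0.0024387; P(data | r = 8) = (1/9)(1/9)(1/9)(1/9) = 0.00015242.
The prior-weighted likelihoods are 1/6 · 0.6243 = 0.10405, 1/6 · 0.36595 = 0.060992, 1/6 · 0.19753 = 0.032922, 1/6 · 0.039018 = 0.0065031, 1/6 · 0.0024387 = 0.00040644, 1/6 · 0.00015242 = 2.5403e-05; these sum to 0.2049.
Normalising, the posterior is P(r = 1 | data) = 0.50781, P(r = 2 | data) = 0.29767, P(r = 3 | data) = 0.16067, P(r = 5 | data) = 0.031738, P(r = 7 | data) = 0.0019836, P(r = 8 | data) = 0.00012398.
So P(yellow next | data) = Σ P(yellow next | H) P(H | data) = (1/9)(0.50781) + (2/9)(0.29767) + (1/3)(0.16067) + (5/9)(0.031738) + (7/9)(0.0019836) + (8/9)(0.00012398) = 0.19542.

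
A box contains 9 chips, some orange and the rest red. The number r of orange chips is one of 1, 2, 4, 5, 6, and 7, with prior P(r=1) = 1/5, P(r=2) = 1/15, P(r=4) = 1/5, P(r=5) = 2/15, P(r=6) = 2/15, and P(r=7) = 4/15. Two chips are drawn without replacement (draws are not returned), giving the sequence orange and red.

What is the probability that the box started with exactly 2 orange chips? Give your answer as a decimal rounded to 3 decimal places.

0.061

Under each hypothesis, the probability of the observed sequence is: P(data | r = 1) = (1/9)(8/8) = 1/9; P(data | r = 2) = (2/9)(7/8) = 7/36; P(data | r = 4) = (4/9)(5/8) = 5/18; P(data | r = 5) = (5/9)(4/8) = 5/18; P(data | r = 6) = (6/9)(3/8) = 1/4; P(data | r = 7) = (7/9)(2/8) = 7/36.
Weighting by the prior gives 1/5 · 1/9 = 1/45, 1/15 · 7/36 = 7/540, 1/5 · 5/18 = 1/18, 2/15 · 5/18 = 1/27, 2/15 · 1/4 = 1/30, 4/15 · 7/36 = 7/135; summing to 23/108.
Hence P(r = 2 | data) = (7/540) / (23/108) = 7/115.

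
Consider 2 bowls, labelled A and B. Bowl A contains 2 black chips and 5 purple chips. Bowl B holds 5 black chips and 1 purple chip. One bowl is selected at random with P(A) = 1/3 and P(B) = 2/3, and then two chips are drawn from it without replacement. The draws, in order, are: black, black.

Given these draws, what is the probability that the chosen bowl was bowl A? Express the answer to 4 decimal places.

0.0345

The likelihood of the observed sequence under each hypothesis: P(data | bowl A) = (2/7)(1/6) = 1/21; P(data | bowl B) = (5/6)(4/5) = 2/3.
The prior-weighted likelihoods are 1/3 · 1/21 = 1/63, 2/3 · 2/3 = 4/9; these sum to 29/63.
By Bayes' rule, P(bowl A | data) = (1/63) / (29/63) = 1/29.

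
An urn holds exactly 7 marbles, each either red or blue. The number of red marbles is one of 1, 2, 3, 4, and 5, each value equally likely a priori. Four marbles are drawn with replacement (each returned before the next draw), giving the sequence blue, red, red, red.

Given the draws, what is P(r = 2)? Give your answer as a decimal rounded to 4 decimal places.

0.0671

The likelihood of the observed sequence under each hypothesis: P(data | r = 1) = (6/7)(1/7)(1/7)(1/7) = 0.002499; P(data | r = 2) = (5/7)(2/7)(2/7)(2/7) = 0.01666; P(data | r = 3) = (4/7)(3/7)(3/7)(3/7) = 0.044981; P(data | r = 4) = (3/7)(4/7)(4/7)(4/7) = 0.079967; P(data | r = 5) = (2/7)(5/7)(5/7)(5/7) = 0.10412.
The prior-weighted likelihoods are 1/5 · 0.002499 = 0.00049979, 1/5 · 0.01666 = 0.0033319, 1/5 · 0.044981 = 0.0089963, 1/5 · 0.079967 = 0.015993, 1/5 · 0.10412 = 0.020825; summing to 0.049646.
Therefore the posterior P(r = 2 | data) = (0.0033319) / (0.049646) = 0.067114.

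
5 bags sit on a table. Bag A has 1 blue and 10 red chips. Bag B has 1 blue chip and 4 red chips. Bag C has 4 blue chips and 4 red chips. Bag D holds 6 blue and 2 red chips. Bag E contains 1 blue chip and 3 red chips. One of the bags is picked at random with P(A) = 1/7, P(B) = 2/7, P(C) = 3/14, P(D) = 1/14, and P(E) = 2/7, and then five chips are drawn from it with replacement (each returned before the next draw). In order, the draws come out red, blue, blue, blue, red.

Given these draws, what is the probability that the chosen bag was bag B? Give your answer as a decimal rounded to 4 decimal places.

Compute the likelihood of the observed sequence for each case: P(data | bag A) = (10/11)(1/11)(1/11)(1/11)(10/11) = 0.00062092; P(data | bag B) = (4/5)(1/5)(1/5)(1/5)(4/5) = 0.00512; P(data | bag C) = (4/8)(4/8)(4/8)(4/8)(4/8) = 0.03125; P(data | bag D) = (2/8)(6/8)(6/8)(6/8)(2/8) = 0.026367; P(data | bag E) = (3/4)(1/4)(1/4)(1/4)(3/4) = 0.0087891.
The prior-weighted likelihoods are 1/7 · 0.00062092 = 8.8703e-05, 2/7 · 0.00512 = 0.0014629, 3/14 · 0.03125 = 0.0066964, 1/14 · 0.026367 = 0.0018834, 2/7 · 0.0087891 = 0.0025112; summing to 0.012643.
So P(bag B | data) = (0.0014629) / (0.012643) = 0.11571.

0.1157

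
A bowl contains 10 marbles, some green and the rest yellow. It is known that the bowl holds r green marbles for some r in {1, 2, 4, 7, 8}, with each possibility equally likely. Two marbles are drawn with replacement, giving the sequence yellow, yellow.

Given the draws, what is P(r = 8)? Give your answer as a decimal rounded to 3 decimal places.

0.021

Compute the likelihood of the observed sequence for each case: P(data | r = 1) = (9/10)(9/10) = 81/100; P(data | r = 2) = (8/10)(8/10) = 16/25; P(data | r = 4) = (6/10)(6/10) = 9/25; P(data | r = 7) = (3/10)(3/10) = 9/100; P(data | r = 8) = (2/10)(2/10) = 1/25.
Multiplying each by its prior: 1/5 · 81/100 = 81/500, 1/5 · 16/25 = 16/125, 1/5 · 9/25 = 9/125, 1/5 · 9/100 = 9/500, 1/5 · 1/25 = 1/125; these sum to 97/250.
So P(r = 8 | data) = (1/125) / (97/250) = 2/97.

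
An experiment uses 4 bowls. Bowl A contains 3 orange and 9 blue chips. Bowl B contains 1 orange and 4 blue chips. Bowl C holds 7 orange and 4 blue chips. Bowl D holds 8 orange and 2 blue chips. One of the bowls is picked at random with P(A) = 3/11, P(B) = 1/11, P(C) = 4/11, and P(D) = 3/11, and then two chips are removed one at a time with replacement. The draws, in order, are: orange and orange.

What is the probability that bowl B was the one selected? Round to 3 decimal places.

0.011

The likelihood of the observed sequence under each hypothesis: P(data | bowl A) = (3/12)(3/12) = 0.0625; P(data | bowl B) = (1/5)(1/5) = 0.04; P(data | bowl C) = (7/11)(7/11) = 0.40496; P(data | bowl D) = (8/10)(8/10) = 0.64.
Multiplying each by its prior: 3/11 · 0.0625 = 0.017045, 1/11 · 0.04 = 0.0036364, 4/11 · 0.40496 = 0.14726, 3/11 · 0.64 = 0.17455; with total 0.34248.
Therefore the posterior P(bowl B | data) = (0.0036364) / (0.34248) = 0.010618.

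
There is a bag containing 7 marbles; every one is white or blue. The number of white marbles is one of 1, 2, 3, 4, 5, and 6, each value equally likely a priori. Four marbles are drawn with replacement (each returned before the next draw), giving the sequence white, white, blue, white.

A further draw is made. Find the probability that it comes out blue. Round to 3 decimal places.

For each hypothesis, P(data | H) works out to: P(data | r = 1) = (1/7)(1/7)(6/7)(1/7) = 0.002499; P(data | r = 2) = (2/7)(2/7)(5/7)(2/7) = 0.01666; P(data | r = 3) = (3/7)(3/7)(4/7)(3/7) = 0.044981; P(data | r = 4) = (4/7)(4/7)(3/7)(4/7) = 0.079967; P(data | r = 5) = (5/7)(5/7)(2/7)(5/7) = 0.10412; P(data | r = 6) = (6/7)(6/7)(1/7)(6/7) = 0.089963.
Weighting by the prior gives 1/6 · 0.002499 = 0.00041649, 1/6 · 0.01666 = 0.0027766, 1/6 · 0.044981 = 0.0074969, 1/6 · 0.079967 = 0.013328, 1/6 · 0.10412 = 0.017354, 1/6 · 0.089963 = 0.014994; these sum to 0.056365.
Dividing through by the total gives posterior P(r = 1 | data) = 0.0073892, P(r = 2 | data) = 0.049261, P(r = 3 | data) = 0.133, P(r = 4 | data) = 0.23645, P(r = 5 | data) = 0.30788, P(r = 6 | data) = 0.26601.
So P(blue next | data) = Σ P(blue next | H) P(H | data) = (6/7)(0.0073892) + (5/7)(0.049261) + (4/7)(0.133) + (3/7)(0.23645) + (2/7)(0.30788) + (1/7)(0.26601) = 0.34483.

0.345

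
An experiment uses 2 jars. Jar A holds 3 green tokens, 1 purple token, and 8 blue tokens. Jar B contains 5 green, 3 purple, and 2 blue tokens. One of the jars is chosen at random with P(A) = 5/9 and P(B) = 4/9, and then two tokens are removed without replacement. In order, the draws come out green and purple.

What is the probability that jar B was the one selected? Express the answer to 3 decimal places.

Under each hypothesis, the probability of the observed sequence is: P(data | jar A) = (3/12)(1/11) = 0.022727; P(data | jar B) = (5/10)(3/9) = 0.16667.
Multiplying each by its prior: 5/9 · 0.022727 = 0.012626, 4/9 · 0.16667 = 0.074074; summing to 0.0867.
So P(jar B | data) = (0.074074) / (0.0867) = 0.85437.

0.854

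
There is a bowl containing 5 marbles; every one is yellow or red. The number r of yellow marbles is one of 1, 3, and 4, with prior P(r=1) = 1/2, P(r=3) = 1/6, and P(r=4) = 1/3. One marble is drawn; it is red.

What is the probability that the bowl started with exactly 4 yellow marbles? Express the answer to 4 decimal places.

0.1250

The likelihood of this draw under each hypothesis: P(data | r = 1) = (4/5) = 4/5; P(data | r = 3) = (2/5) = 2/5; P(data | r = 4) = (1/5) = 1/5.
Multiplying each by its prior: 1/2 · 4/5 = 2/5, 1/6 · 2/5 = 1/15, 1/3 · 1/5 = 1/15; summing to 8/15.
By Bayes' rule, P(r = 4 | data) = (1/15) / (8/15) = 1/8.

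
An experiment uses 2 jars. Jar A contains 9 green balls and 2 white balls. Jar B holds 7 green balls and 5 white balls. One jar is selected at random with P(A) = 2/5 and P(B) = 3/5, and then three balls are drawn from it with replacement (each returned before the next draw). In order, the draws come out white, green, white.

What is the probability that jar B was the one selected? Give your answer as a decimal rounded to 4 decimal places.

For each hypothesis, P(data | H) works out to: P(data | jar A) = (2/11)(9/11)(2/11) = 0.027047; P(data | jar B) = (5/12)(7/12)(5/12) = 0.10127.
Weighting by the prior gives 2/5 · 0.027047 = 0.010819, 3/5 · 0.10127 = 0.060764; these sum to 0.071583.
So P(jar B | data) = (0.060764) / (0.071583) = 0.84886.

0.8489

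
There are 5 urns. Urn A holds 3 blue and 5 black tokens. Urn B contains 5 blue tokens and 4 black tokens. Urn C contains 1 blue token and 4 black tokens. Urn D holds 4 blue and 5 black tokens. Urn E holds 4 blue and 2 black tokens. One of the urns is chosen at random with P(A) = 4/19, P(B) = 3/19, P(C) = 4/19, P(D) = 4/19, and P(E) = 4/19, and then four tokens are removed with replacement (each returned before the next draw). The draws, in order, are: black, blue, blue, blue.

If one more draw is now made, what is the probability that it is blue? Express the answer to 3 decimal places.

0.545

The likelihood of the observed sequence under each hypothesis: P(data | urn A) = (5/8)(3/8)(3/8)(3/8) = 0.032959; P(data | urn B) = (4/9)(5/9)(5/9)(5/9) = 0.076208; P(data | urn C) = (4/5)(1/5)(1/5)(1/5) = 0.0064; P(data | urn D) = (5/9)(4/9)(4/9)(4/9) = 0.048773; P(data | urn E) = (2/6)(4/6)(4/6)(4/6) = 0.098765.
Weighting by the prior gives 4/19 · 0.032959 = 0.0069387, 3/19 · 0.076208 = 0.012033, 4/19 · 0.0064 = 0.0013474, 4/19 · 0.048773 = 0.010268, 4/19 · 0.098765 = 0.020793; with total 0.05138.
Normalising, the posterior is P(urn A | data) = 0.13505, P(urn B | data) = 0.23419, P(urn C | data) = 0.026224, P(urn D | data) = 0.19985, P(urn E | data) = 0.40469.
The predictive probability is P(blue next | data) = (3/8)(0.13505) + (5/9)(0.23419) + (1/5)(0.026224) + (4/9)(0.19985) + (2/3)(0.40469) = 0.54461.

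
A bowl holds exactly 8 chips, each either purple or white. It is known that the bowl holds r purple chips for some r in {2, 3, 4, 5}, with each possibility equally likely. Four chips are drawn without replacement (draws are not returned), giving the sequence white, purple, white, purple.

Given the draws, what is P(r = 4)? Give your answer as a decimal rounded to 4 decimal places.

0.3243

Compute the likelihood of the observed sequence for each case: P(data | r = 2) = (6/8)(2/7)(5/6)(1/5) = 1/28; P(data | r = 3) = (5/8)(3/7)(4/6)(2/5) = 1/14; P(data | r = 4) = (4/8)(4/7)(3/6)(3/5) = 3/35; P(data | r = 5) = (3/8)(5/7)(2/6)(4/5) = 1/14.
Weighting by the prior gives 1/4 · 1/28 = 1/112, 1/4 · 1/14 = 1/56, 1/4 · 3/35 = 3/140, 1/4 · 1/14 = 1/56; with total 37/560.
By Bayes' rule, P(r = 4 | data) = (3/140) / (37/560) = 12/37.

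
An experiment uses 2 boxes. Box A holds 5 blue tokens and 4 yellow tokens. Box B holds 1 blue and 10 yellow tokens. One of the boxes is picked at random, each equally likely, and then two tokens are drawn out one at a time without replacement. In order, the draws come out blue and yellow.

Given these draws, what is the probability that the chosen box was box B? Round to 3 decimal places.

0.247

Under each hypothesis, the probability of the observed sequence is: P(data | box A) = (5/9)(4/8) = 5/18; P(data | box B) = (1/11)(10/10) = 1/11.
Multiplying each by its prior: 1/2 · 5/18 = 5/36, 1/2 · 1/11 = 1/22; summing to 73/396.
Therefore the posterior P(box B | data) = (1/22) / (73/396) = 18/73.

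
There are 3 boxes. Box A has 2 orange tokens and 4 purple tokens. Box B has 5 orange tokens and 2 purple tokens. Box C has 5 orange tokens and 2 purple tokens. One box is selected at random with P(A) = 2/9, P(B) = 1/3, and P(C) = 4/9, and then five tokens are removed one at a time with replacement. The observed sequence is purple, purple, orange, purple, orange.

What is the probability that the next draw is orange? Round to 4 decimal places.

0.5461

For each hypothesis, P(data | H) works out to: P(data | box A) = (4/6)(4/6)(2/6)(4/6)(2/6) = 0.032922; P(data | box B) = (2/7)(2/7)(5/7)(2/7)(5/7) = 0.0119; P(data | box C) = (2/7)(2/7)(5/7)(2/7)(5/7) = 0.0119.
The prior-weighted likelihoods are 2/9 · 0.032922 = 0.007316, 1/3 · 0.0119 = 0.0039666, 4/9 · 0.0119 = 0.0052888; with total 0.016571.
The posterior is then P(box A | data) = 0.44148, P(box B | data) = 0.23936, P(box C | data) = 0.31915.
So P(orange next | data) = Σ P(orange next | H) P(H | data) = (1/3)(0.44148) + (5/7)(0.23936) + (5/7)(0.31915) = 0.5461.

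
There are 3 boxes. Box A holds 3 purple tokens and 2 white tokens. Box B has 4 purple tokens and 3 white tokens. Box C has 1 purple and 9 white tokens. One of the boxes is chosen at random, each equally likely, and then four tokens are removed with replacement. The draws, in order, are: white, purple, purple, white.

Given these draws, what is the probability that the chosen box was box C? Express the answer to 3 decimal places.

The likelihood of the observed sequence under each hypothesis: P(data | box A) = (2/5)(3/5)(3/5)(2/5) = 0.0576; P(data | box B) = (3/7)(4/7)(4/7)(3/7) = 0.059975; P(data | box C) = (9/10)(1/10)(1/10)(9/10) = 0.0081.
Weighting by the prior gives 1/3 · 0.0576 = 0.0192, 1/3 · 0.059975 = 0.019992, 1/3 · 0.0081 = 0.0027; these sum to 0.041892.
Hence P(box C | data) = (0.0027) / (0.041892) = 0.064452.

0.064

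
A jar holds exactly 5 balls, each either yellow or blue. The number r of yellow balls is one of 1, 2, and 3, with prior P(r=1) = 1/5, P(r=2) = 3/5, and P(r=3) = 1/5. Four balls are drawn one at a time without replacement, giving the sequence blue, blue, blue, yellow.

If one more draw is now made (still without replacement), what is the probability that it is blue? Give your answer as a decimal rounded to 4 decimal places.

0.4000

Under each hypothesis, the probability of the observed sequence is: P(data | r = 1) = (4/5)(3/4)(2/3)(1/2) = 1/5; P(data | r = 2) = (3/5)(2/4)(1/3)(2/2) = 1/10; P(data | r = 3) = (2/5)(1/4)(0/3) = 0.
Weighting by the prior gives 1/5 · 1/5 = 1/25, 3/5 · 1/10 = 3/50, 1/5 · 0 = 0; with total 1/10.
Dividing through by the total gives posterior P(r = 1 | data) = 2/5, P(r = 2 | data) = 3/5, P(r = 3 | data) = 0.
So P(blue next | data) = Σ P(blue next | H) P(H | data) = (1)(2/5) + (0)(3/5) = 2/5.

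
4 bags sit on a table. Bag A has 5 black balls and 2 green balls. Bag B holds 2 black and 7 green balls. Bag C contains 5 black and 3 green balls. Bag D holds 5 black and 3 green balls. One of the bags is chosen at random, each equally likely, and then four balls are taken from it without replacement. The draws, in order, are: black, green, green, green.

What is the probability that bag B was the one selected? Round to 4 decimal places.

The likelihood of the observed sequence under each hypothesis: P(data | bag A) = (5/7)(2/6)(1/5)(0/4) = 0; P(data | bag B) = (2/9)(7/8)(6/7)(5/6) = 5/36; P(data | bag C) = (5/8)(3/7)(2/6)(1/5) = 1/56; P(data | bag D) = (5/8)(3/7)(2/6)(1/5) = 1/56.
The prior-weighted likelihoods are 1/4 · 0 = 0, 1/4 · 5/36 = 5/144, 1/4 · 1/56 = 1/224, 1/4 · 1/56 = 1/224; with total 11/252.
By Bayes' rule, P(bag B | data) = (5/144) / (11/252) = 35/44.

0.7955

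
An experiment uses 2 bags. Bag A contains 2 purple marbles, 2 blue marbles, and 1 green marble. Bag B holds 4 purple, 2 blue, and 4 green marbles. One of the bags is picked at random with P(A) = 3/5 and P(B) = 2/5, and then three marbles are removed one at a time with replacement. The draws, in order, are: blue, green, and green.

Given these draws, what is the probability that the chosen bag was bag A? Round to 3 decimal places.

0.429

For each hypothesis, P(data | H) works out to: P(data | bag A) = (2/5)(1/5)(1/5) = 2/125; P(data | bag B) = (2/10)(4/10)(4/10) = 4/125.
Weighting by the prior gives 3/5 · 2/125 = 6/625, 2/5 · 4/125 = 8/625; summing to 14/625.
Hence P(bag A | data) = (6/625) / (14/625) = 3/7.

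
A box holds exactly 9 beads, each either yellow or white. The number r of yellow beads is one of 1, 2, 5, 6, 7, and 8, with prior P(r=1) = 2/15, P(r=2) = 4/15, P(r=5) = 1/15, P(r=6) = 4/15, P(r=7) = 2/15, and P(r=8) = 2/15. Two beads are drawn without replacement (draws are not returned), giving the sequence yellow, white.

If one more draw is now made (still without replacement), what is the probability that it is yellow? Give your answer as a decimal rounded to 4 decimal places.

0.5330

For each hypothesis, P(data | H) works out to: P(data | r = 1) = (1/9)(8/8) = 1/9; P(data | r = 2) = (2/9)(7/8) = 7/36; P(data | r = 5) = (5/9)(4/8) = 5/18; P(data | r = 6) = (6/9)(3/8) = 1/4; P(data | r = 7) = (7/9)(2/8) = 7/36; P(data | r = 8) = (8/9)(1/8) = 1/9.
The prior-weighted likelihoods are 2/15 · 1/9 = 2/135, 4/15 · 7/36 = 7/135, 1/15 · 5/18 = 1/54, 4/15 · 1/4 = 1/15, 2/15 · 7/36 = 7/270, 2/15 · 1/9 = 2/135; these sum to 26/135.
Normalising, the posterior is P(r = 1 | data) = 1/13, P(r = 2 | data) = 7/26, P(r = 5 | data) = 5/52, P(r = 6 | data) = 9/26, P(r = 7 | data) = 7/52, P(r = 8 | data) = 1/13.
Averaging over the posterior, P(yellow next | data) = (0)(1/13) + (1/7)(7/26) + (4/7)(5/52) + (5/7)(9/26) + (6/7)(7/52) + (1)(1/13) = 97/182.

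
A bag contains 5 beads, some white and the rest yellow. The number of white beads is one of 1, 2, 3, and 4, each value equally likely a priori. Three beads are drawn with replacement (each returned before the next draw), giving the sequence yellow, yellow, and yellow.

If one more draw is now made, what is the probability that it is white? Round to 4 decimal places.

0.2920

The likelihood of the observed sequence under each hypothesis: P(data | r = 1) = (4/5)(4/5)(4/5) = 64/125; P(data | r = 2) = (3/5)(3/5)(3/5) = 27/125; P(data | r = 3) = (2/5)(2/5)(2/5) = 8/125; P(data | r = 4) = (1/5)(1/5)(1/5) = 1/125.
The prior-weighted likelihoods are 1/4 · 64/125 = 16/125, 1/4 · 27/125 = 27/500, 1/4 · 8/125 = 2/125, 1/4 · 1/125 = 1/500; summing to 1/5.
Dividing through by the total gives posterior P(r = 1 | data) = 16/25, P(r = 2 | data) = 27/100, P(r = 3 | data) = 2/25, P(r = 4 | data) = 1/100.
So P(white next | data) = Σ P(white next | H) P(H | data) = (1/5)(16/25) + (2/5)(27/100) + (3/5)(2/25) + (4/5)(1/100) = 73/250.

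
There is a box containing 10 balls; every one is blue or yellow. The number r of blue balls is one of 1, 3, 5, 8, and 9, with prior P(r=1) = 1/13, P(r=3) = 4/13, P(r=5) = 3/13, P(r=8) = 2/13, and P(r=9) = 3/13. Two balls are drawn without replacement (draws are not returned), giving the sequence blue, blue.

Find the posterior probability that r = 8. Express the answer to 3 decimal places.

0.272

For each hypothesis, P(data | H) works out to: P(data | r = 1) = (1/10)(0/9) = 0; P(data | r = 3) = (3/10)(2/9) = 1/15; P(data | r = 5) = (5/10)(4/9) = 2/9; P(data | r = 8) = (8/10)(7/9) = 28/45; P(data | r = 9) = (9/10)(8/9) = 4/5.
Multiplying each by its prior: 1/13 · 0 = 0, 4/13 · 1/15 = 4/195, 3/13 · 2/9 = 2/39, 2/13 · 28/45 = 56/585, 3/13 · 4/5 = 12/65; summing to 206/585.
Hence P(r = 8 | data) = (56/585) / (206/585) = 28/103.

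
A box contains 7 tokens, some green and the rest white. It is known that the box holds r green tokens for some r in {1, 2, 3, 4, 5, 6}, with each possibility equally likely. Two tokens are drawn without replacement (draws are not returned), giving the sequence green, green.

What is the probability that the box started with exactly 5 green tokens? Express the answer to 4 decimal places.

Compute the likelihood of the observed sequence for each case: P(data | r = 1) = (1/7)(0/6) = 0; P(data | r = 2) = (2/7)(1/6) = 1/21; P(data | r = 3) = (3/7)(2/6) = 1/7; P(data | r = 4) = (4/7)(3/6) = 2/7; P(data | r = 5) = (5/7)(4/6) = 10/21; P(data | r = 6) = (6/7)(5/6) = 5/7.
Weighting by the prior gives 1/6 · 0 = 0, 1/6 · 1/21 = 1/126, 1/6 · 1/7 = 1/42, 1/6 · 2/7 = 1/21, 1/6 · 10/21 = 5/63, 1/6 · 5/7 = 5/42; these sum to 5/18.
Therefore the posterior P(r = 5 | data) = (5/63) / (5/18) = 2/7.

0.2857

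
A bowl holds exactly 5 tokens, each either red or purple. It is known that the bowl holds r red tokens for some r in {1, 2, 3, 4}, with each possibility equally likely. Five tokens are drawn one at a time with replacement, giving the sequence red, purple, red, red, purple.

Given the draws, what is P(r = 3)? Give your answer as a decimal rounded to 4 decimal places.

Under each hypothesis, the probability of the observed sequence is: P(data | r = 1) = (1/5)(4/5)(1/5)(1/5)(4/5) = 0.00512; P(data | r = 2) = (2/5)(3/5)(2/5)(2/5)(3/5) = 0.02304; P(data | r = 3) = (3/5)(2/5)(3/5)(3/5)(2/5) = 0.03456; P(data | r = 4) = (4/5)(1/5)(4/5)(4/5)(1/5) = 0.02048.
Weighting by the prior gives 1/4 · 0.00512 = 0.00128, 1/4 · 0.02304 = 0.00576, 1/4 · 0.03456 = 0.00864, 1/4 · 0.02048 = 0.00512; summing to 0.0208.
Therefore the posterior P(r = 3 | data) = (0.00864) / (0.0208) = 0.41538.

0.4154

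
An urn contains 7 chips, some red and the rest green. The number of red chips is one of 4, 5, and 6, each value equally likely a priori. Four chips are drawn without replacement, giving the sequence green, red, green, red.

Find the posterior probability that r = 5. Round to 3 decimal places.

The likelihood of the observed sequence under each hypothesis: P(data | r = 4) = (3/7)(4/6)(2/5)(3/4) = 3/35; P(data | r = 5) = (2/7)(5/6)(1/5)(4/4) = 1/21; P(data | r = 6) = (1/7)(6/6)(0/5) = 0.
Multiplying each by its prior: 1/3 · 3/35 = 1/35, 1/3 · 1/21 = 1/63, 1/3 · 0 = 0; summing to 2/45.
Hence P(r = 5 | data) = (1/63) / (2/45) = 5/14.

0.357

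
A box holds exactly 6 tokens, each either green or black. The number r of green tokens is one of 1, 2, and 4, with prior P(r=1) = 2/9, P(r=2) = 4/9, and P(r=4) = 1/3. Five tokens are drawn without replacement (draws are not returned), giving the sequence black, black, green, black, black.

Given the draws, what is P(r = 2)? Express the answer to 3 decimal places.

0.444

For each hypothesis, P(data | H) works out to: P(data | r = 1) = (5/6)(4/5)(1/4)(3/3)(2/2) = 1/6; P(data | r = 2) = (4/6)(3/5)(2/4)(2/3)(1/2) = 1/15; P(data | r = 4) = (2/6)(1/5)(4/4)(0/3) = 0.
Multiplying each by its prior: 2/9 · 1/6 = 1/27, 4/9 · 1/15 = 4/135, 1/3 · 0 = 0; these sum to 1/15.
Therefore the posterior P(r = 2 | data) = (4/135) / (1/15) = 4/9.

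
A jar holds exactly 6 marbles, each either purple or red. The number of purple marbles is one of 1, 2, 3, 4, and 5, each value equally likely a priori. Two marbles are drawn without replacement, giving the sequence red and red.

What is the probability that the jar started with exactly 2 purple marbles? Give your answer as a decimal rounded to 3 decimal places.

The likelihood of the observed sequence under each hypothesis: P(data | r = 1) = (5/6)(4/5) = 2/3; P(data | r = 2) = (4/6)(3/5) = 2/5; P(data | r = 3) = (3/6)(2/5) = 1/5; P(data | r = 4) = (2/6)(1/5) = 1/15; P(data | r = 5) = (1/6)(0/5) = 0.
Multiplying each by its prior: 1/5 · 2/3 = 2/15, 1/5 · 2/5 = 2/25, 1/5 · 1/5 = 1/25, 1/5 · 1/15 = 1/75, 1/5 · 0 = 0; summing to 4/15.
Hence P(r = 2 | data) = (2/25) / (4/15) = 3/10.

0.300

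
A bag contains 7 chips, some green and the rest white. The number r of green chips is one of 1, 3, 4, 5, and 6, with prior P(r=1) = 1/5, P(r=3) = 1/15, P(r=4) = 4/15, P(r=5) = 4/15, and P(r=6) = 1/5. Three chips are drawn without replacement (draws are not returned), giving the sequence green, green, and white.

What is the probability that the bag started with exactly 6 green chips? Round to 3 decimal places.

0.215

Under each hypothesis, the probability of the observed sequence is: P(data | r = 1) = (1/7)(0/6) = 0; P(data | r = 3) = (3/7)(2/6)(4/5) = 0.11429; P(data | r = 4) = (4/7)(3/6)(3/5) = 0.17143; P(data | r = 5) = (5/7)(4/6)(2/5) = 0.19048; P(data | r = 6) = (6/7)(5/6)(1/5) = 0.14286.
Multiplying each by its prior: 1/5 · 0 = 0, 1/15 · 0.11429 = 0.007619, 4/15 · 0.17143 = 0.045714, 4/15 · 0.19048 = 0.050794, 1/5 · 0.14286 = 0.028571; summing to 0.1327.
By Bayes' rule, P(r = 6 | data) = (0.028571) / (0.1327) = 0.21531.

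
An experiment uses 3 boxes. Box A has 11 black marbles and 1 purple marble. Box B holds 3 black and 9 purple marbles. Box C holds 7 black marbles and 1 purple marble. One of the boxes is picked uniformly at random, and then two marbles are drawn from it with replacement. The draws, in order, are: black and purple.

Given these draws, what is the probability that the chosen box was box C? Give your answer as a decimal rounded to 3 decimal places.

0.293

For each hypothesis, P(data | H) works out to: P(data | box A) = (11/12)(1/12) = 0.076389; P(data | box B) = (3/12)(9/12) = 0.1875; P(data | box C) = (7/8)(1/8) = 0.10938.
The prior-weighted likelihoods are 1/3 · 0.076389 = 0.025463, 1/3 · 0.1875 = 0.0625, 1/3 · 0.10938 = 0.036458; summing to 0.12442.
So P(box C | data) = (0.036458) / (0.12442) = 0.29302.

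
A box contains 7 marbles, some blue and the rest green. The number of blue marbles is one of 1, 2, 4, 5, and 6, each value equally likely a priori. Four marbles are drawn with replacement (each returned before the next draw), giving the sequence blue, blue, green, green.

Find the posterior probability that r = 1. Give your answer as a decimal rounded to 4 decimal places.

The likelihood of the observed sequence under each hypothesis: P(data | r = 1) = (1/7)(1/7)(6/7)(6/7) = 0.014994; P(data | r = 2) = (2/7)(2/7)(5/7)(5/7) = 0.041649; P(data | r = 4) = (4/7)(4/7)(3/7)(3/7) = 0.059975; P(data | r = 5) = (5/7)(5/7)(2/7)(2/7) = 0.041649; P(data | r = 6) = (6/7)(6/7)(1/7)(1/7) = 0.014994.
Weighting by the prior gives 1/5 · 0.014994 = 0.0029988, 1/5 · 0.041649 = 0.0083299, 1/5 · 0.059975 = 0.011995, 1/5 · 0.041649 = 0.0083299, 1/5 · 0.014994 = 0.0029988; with total 0.034652.
Therefore the posterior P(r = 1 | data) = (0.0029988) / (0.034652) = 0.086538.

0.0865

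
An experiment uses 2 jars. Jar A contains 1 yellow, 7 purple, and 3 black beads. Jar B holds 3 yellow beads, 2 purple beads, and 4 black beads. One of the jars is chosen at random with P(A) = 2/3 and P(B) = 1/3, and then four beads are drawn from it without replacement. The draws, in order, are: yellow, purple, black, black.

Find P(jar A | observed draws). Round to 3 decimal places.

0.308

For each hypothesis, P(data | H) works out to: P(data | jar A) = (1/11)(7/10)(3/9)(2/8) = 0.005303; P(data | jar B) = (3/9)(2/8)(4/7)(3/6) = 0.02381.
Multiplying each by its prior: 2/3 · 0.005303 = 0.0035354, 1/3 · 0.02381 = 0.0079365; with total 0.011472.
By Bayes' rule, P(jar A | data) = (0.0035354) / (0.011472) = 0.30818.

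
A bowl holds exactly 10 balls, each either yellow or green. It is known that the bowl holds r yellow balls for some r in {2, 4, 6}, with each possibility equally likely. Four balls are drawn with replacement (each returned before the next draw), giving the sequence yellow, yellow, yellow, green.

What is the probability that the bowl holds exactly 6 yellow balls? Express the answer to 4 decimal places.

Under each hypothesis, the probability of the observed sequence is: P(data | r = 2) = (2/10)(2/10)(2/10)(8/10) = 0.0064; P(data | r = 4) = (4/10)(4/10)(4/10)(6/10) = 0.0384; P(data | r = 6) = (6/10)(6/10)(6/10)(4/10) = 0.0864.
The prior-weighted likelihoods are 1/3 · 0.0064 = 0.0021333, 1/3 · 0.0384 = 0.0128, 1/3 · 0.0864 = 0.0288; with total 0.043733.
Hence P(r = 6 | data) = (0.0288) / (0.043733) = 0.65854.

0.6585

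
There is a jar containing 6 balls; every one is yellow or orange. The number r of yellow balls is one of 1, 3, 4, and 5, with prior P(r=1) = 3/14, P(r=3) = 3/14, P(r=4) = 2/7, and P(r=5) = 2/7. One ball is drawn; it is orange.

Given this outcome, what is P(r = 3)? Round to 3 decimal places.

Under each hypothesis, the probability of this draw is: P(data | r = 1) = (5/6) = 5/6; P(data | r = 3) = (3/6) = 1/2; P(data | r = 4) = (2/6) = 1/3; P(data | r = 5) = (1/6) = 1/6.
Weighting by the prior gives 3/14 · 5/6 = 5/28, 3/14 · 1/2 = 3/28, 2/7 · 1/3 = 2/21, 2/7 · 1/6 = 1/21; these sum to 3/7.
So P(r = 3 | data) = (3/28) / (3/7) = 1/4.

0.250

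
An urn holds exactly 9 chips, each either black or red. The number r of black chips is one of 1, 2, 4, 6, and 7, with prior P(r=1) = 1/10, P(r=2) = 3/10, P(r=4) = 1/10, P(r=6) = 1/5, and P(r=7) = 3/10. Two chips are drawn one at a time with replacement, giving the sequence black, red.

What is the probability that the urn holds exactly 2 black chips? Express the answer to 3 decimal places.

The likelihood of the observed sequence under each hypothesis: P(data | r = 1) = (1/9)(8/9) = 8/81; P(data | r = 2) = (2/9)(7/9) = 14/81; P(data | r = 4) = (4/9)(5/9) = 20/81; P(data | r = 6) = (6/9)(3/9) = 2/9; P(data | r = 7) = (7/9)(2/9) = 14/81.
Multiplying each by its prior: 1/10 · 8/81 = 4/405, 3/10 · 14/81 = 7/135, 1/10 · 20/81 = 2/81, 1/5 · 2/9 = 2/45, 3/10 · 14/81 = 7/135; with total 74/405.
Hence P(r = 2 | data) = (7/135) / (74/405) = 21/74.

0.284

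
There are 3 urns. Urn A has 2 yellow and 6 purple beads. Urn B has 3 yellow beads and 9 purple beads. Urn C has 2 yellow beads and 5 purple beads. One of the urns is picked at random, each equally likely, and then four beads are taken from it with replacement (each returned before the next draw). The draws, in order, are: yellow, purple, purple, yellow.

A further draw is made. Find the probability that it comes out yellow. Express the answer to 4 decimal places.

The likelihood of the observed sequence under each hypothesis: P(data | urn A) = (2/8)(6/8)(6/8)(2/8) = 0.035156; P(data | urn B) = (3/12)(9/12)(9/12)(3/12) = 0.035156; P(data | urn C) = (2/7)(5/7)(5/7)(2/7) = 0.041649.
Weighting by the prior gives 1/3 · 0.035156 = 0.011719, 1/3 · 0.035156 = 0.011719, 1/3 · 0.041649 = 0.013883; with total 0.037321.
Normalising, the posterior is P(urn A | data) = 0.314, P(urn B | data) = 0.314, P(urn C | data) = 0.372.
Averaging over the posterior, P(yellow next | data) = (1/4)(0.314) + (1/4)(0.314) + (2/7)(0.372) = 0.26329.

0.2633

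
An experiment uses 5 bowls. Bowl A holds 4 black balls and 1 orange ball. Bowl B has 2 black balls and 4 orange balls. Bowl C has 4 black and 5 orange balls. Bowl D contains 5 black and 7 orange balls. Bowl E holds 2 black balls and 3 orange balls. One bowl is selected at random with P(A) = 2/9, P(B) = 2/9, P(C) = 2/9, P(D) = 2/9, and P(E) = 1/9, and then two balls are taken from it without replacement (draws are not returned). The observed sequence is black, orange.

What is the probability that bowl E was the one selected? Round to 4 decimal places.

Under each hypothesis, the probability of the observed sequence is: P(data | bowl A) = (4/5)(1/4) = 0.2; P(data | bowl B) = (2/6)(4/5) = 0.26667; P(data | bowl C) = (4/9)(5/8) = 0.27778; P(data | bowl D) = (5/12)(7/11) = 0.26515; P(data | bowl E) = (2/5)(3/4) = 0.3.
The prior-weighted likelihoods are 2/9 · 0.2 = 0.044444, 2/9 · 0.26667 = 0.059259, 2/9 · 0.27778 = 0.061728, 2/9 · 0.26515 = 0.058923, 1/9 · 0.3 = 0.033333; summing to 0.25769.
By Bayes' rule, P(bowl E | data) = (0.033333) / (0.25769) = 0.12936.

0.1294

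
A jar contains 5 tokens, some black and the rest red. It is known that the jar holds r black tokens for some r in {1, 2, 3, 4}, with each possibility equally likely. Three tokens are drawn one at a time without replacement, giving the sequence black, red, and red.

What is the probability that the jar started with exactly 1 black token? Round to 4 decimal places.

Compute the likelihood of the observed sequence for each case: P(data | r = 1) = (1/5)(4/4)(3/3) = 1/5; P(data | r = 2) = (2/5)(3/4)(2/3) = 1/5; P(data | r = 3) = (3/5)(2/4)(1/3) = 1/10; P(data | r = 4) = (4/5)(1/4)(0/3) = 0.
Weighting by the prior gives 1/4 · 1/5 = 1/20, 1/4 · 1/5 = 1/20, 1/4 · 1/10 = 1/40, 1/4 · 0 = 0; with total 1/8.
Hence P(r = 1 | data) = (1/20) / (1/8) = 2/5.

0.4000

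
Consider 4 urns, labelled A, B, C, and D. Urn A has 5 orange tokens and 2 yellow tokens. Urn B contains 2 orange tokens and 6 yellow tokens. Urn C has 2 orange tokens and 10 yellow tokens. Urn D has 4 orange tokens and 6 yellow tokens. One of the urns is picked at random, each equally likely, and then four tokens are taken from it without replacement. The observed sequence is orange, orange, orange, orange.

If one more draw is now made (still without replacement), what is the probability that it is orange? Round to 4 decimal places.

The likelihood of the observed sequence under each hypothesis: P(data | urn A) = (5/7)(4/6)(3/5)(2/4) = 1/7; P(data | urn B) = (2/8)(1/7)(0/6) = 0; P(data | urn C) = (2/12)(1/11)(0/10) = 0; P(data | urn D) = (4/10)(3/9)(2/8)(1/7) = 1/210.
Multiplying each by its prior: 1/4 · 1/7 = 1/28, 1/4 · 0 = 0, 1/4 · 0 = 0, 1/4 · 1/210 = 1/840; summing to 31/840.
Dividing through by the total gives posterior P(urn A | data) = 30/31, P(urn B | data) = 0, P(urn C | data) = 0, P(urn D | data) = 1/31.
Averaging over the posterior, P(orange next | data) = (1/3)(30/31) + (0)(1/31) = 10/31.

0.3226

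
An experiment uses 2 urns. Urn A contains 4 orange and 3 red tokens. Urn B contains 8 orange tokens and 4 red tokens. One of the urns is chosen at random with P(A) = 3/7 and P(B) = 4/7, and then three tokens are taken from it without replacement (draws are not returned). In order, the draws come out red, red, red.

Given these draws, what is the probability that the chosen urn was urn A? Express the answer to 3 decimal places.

For each hypothesis, P(data | H) works out to: P(data | urn A) = (3/7)(2/6)(1/5) = 0.028571; P(data | urn B) = (4/12)(3/11)(2/10) = 0.018182.
Multiplying each by its prior: 3/7 · 0.028571 = 0.012245, 4/7 · 0.018182 = 0.01039; summing to 0.022635.
Hence P(urn A | data) = (0.012245) / (0.022635) = 0.54098.

0.541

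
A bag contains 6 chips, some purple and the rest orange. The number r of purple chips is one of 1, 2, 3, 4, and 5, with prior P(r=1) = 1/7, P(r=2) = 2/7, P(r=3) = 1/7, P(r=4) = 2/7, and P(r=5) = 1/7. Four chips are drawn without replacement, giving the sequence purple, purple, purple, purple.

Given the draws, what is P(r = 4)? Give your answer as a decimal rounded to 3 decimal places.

The likelihood of the observed sequence under each hypothesis: P(data | r = 1) = (1/6)(0/5) = 0; P(data | r = 2) = (2/6)(1/5)(0/4) = 0; P(data | r = 3) = (3/6)(2/5)(1/4)(0/3) = 0; P(data | r = 4) = (4/6)(3/5)(2/4)(1/3) = 1/15; P(data | r = 5) = (5/6)(4/5)(3/4)(2/3) = 1/3.
Weighting by the prior gives 1/7 · 0 = 0, 2/7 · 0 = 0, 1/7 · 0 = 0, 2/7 · 1/15 = 2/105, 1/7 · 1/3 = 1/21; with total 1/15.
Hence P(r = 4 | data) = (2/105) / (1/15) = 2/7.

0.286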